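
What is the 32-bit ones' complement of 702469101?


702469101 ^ 4294967295 = 3592498194

3592498194


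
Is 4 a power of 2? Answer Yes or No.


0b100. Only one bit set => Yes

Yes


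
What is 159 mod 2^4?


159 & 15 = 15

15


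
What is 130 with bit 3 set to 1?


130 | (1 << 3) = 130 | 8 = 138

138


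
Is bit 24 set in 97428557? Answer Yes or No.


0b101110011101010010001001101, bit 24 = 1. Yes

Yes


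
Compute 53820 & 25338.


0b1101001000111100 & 0b110001011111010 = 0b100001000111000 = 16952

16952


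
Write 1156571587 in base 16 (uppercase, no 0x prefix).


1156571587 = 44EFE1C3 hex

44EFE1C3


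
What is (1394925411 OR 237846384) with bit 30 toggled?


Step 1: 1394925411 | 237846384 = 1596850035
Step 2: 1596850035 ^ (1 << 30) = 1596850035 ^ 1073741824 = 523108211

523108211


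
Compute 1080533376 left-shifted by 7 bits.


0b1000000011001111010000110000000 << 7 = 0b10000000110011110100001100000000000000 = 138308272128

138308272128


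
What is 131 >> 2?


0b10000011 >> 2 = 0b100000 = 32

32


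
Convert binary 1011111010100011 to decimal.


1011111010100011 in decimal = 48803

48803


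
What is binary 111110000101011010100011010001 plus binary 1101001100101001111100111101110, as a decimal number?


111110000101011010100011010001 + 1101001100101001111100111101110 = 10100111101010101010001010111111 = 2812977855

2812977855


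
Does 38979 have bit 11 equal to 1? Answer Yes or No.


0b1001100001000011, bit 11 = 1. Yes

Yes


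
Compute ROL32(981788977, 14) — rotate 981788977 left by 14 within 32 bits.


Rotate 0b111010100001001110100100110001 left by 14 (32-bit) = 0b111010010011000100111010100001 = 978079393

978079393


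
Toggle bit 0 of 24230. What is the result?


24230 ^ (1 << 0) = 24230 ^ 1 = 24231

24231


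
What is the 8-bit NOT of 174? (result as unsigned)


~0b10101110 = 0b1010001 = 81 (8-bit unsigned)

81


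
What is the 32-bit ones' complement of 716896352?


716896352 ^ 4294967295 = 3578070943

3578070943


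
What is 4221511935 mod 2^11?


4221511935 & 2047 = 255

255


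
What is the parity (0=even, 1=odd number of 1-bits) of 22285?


0b101011100001101 has 8 ones => parity 0

0


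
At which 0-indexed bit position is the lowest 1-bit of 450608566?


0b11010110110111011110110110110. Lowest set bit at position 1

1


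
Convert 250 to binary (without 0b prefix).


250 = 11111010 in binary

11111010


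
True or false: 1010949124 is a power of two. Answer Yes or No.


0b111100010000011101110000000100. Multiple bits set => No

No


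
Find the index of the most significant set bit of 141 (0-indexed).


0b10001101. Highest set bit at position 7

7


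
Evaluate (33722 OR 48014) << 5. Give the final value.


Step 1: 33722 | 48014 = 48062
Step 2: 48062 << 5 = 1537984

1537984


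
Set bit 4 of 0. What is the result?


0 | (1 << 4) = 0 | 16 = 16

16


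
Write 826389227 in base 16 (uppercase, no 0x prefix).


826389227 = 3141B2EB hex

3141B2EB


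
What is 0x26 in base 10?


26 hex = 38 decimal

38


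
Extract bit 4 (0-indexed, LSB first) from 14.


0b1110, position 4 = 0

0


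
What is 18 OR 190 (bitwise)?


0b10010 | 0b10111110 = 0b10111110 = 190

190


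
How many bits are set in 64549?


0b1111110000100101 has 9 set bits

9


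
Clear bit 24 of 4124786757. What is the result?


4124786757 & ~(1 << 24) = 4108009541

4108009541


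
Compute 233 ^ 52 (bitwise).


0b11101001 ^ 0b110100 = 0b11011101 = 221

221


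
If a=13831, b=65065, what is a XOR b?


13831 ^ 65065 = 51246

51246


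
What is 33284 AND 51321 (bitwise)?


0b1000001000000100 & 0b1100100001111001 = 0b1000000000000000 = 32768

32768


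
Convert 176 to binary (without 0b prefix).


176 = 10110000 in binary

10110000


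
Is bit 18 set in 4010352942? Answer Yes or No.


0b11101111000010010010000100101110, bit 18 = 0. No

No


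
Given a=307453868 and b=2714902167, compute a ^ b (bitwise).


307453868 ^ 2714902167 = 3011592507

3011592507


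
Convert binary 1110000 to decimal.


1110000 in decimal = 112

112


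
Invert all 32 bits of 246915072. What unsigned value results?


246915072 ^ 4294967295 = 4048052223

4048052223


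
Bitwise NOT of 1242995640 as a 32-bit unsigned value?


~0b1001010000101101001101110111000 = 0b10110101111010010110010001000111 = 3051971655 (32-bit unsigned)

3051971655


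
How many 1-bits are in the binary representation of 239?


0b11101111 has 7 set bits

7


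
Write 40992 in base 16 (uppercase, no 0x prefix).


40992 = A020 hex

A020


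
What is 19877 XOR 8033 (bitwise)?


0b100110110100101 ^ 0b1111101100001 = 0b101001011000100 = 21188

21188


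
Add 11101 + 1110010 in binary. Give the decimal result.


11101 + 1110010 = 10001111 = 143

143


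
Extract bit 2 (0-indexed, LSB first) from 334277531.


0b10011111011001010101110011011, position 2 = 0

0


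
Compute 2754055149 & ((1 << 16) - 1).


2754055149 & 65535 = 35821

35821


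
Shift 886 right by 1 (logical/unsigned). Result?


0b1101110110 >> 1 = 0b110111011 = 443

443


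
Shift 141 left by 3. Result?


0b10001101 << 3 = 0b10001101000 = 1128

1128


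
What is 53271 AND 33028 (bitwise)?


0b1101000000010111 & 0b1000000100000100 = 0b1000000000000100 = 32772

32772


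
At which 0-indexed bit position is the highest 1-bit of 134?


0b10000110. Highest set bit at position 7

7


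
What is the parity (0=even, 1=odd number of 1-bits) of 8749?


0b10001000101101 has 6 ones => parity 0

0


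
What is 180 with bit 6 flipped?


180 ^ (1 << 6) = 180 ^ 64 = 244

244


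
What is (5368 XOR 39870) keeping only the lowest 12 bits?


Step 1: 5368 ^ 39870 = 36678
Step 2: 36678 & 4095 = 3910

3910


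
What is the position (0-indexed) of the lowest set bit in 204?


0b11001100. Lowest set bit at position 2

2


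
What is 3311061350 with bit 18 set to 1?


3311061350 | (1 << 18) = 3311061350 | 262144 = 3311323494

3311323494


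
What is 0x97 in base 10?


97 hex = 151 decimal

151


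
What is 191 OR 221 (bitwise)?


0b10111111 | 0b11011101 = 0b11111111 = 255

255


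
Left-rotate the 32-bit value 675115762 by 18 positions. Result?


Rotate 0b101000001111010111001011110010 left by 18 (32-bit) = 0b11001011110010001010000011110101 = 3418923253

3418923253


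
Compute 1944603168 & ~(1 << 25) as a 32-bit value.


1944603168 & ~(1 << 25) = 1911048736

1911048736


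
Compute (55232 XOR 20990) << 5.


Step 1: 55232 ^ 20990 = 34366
Step 2: 34366 << 5 = 1099712

1099712


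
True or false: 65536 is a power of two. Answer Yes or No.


0b10000000000000000. Only one bit set => Yes

Yes


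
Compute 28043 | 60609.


0b110110110001011 | 0b1110110011000001 = 0b1110110111001011 = 60875

60875


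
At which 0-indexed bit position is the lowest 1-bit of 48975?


0b1011111101001111. Lowest set bit at position 0

0


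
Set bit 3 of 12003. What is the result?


12003 | (1 << 3) = 12003 | 8 = 12011

12011


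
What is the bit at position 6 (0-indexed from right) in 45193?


0b1011000010001001, position 6 = 0

0


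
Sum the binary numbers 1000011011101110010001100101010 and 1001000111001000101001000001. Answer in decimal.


1000011011101110010001100101010 + 1001000111001000101001000001 = 1001100100100111010110101101011 = 1284746603

1284746603


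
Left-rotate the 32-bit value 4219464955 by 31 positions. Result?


Rotate 0b11111011011111111110110011111011 left by 31 (32-bit) = 0b11111101101111111111011001111101 = 4257216125

4257216125


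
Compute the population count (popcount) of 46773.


0b1011011010110101 has 10 set bits

10


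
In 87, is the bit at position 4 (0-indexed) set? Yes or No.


0b1010111, bit 4 = 1. Yes

Yes


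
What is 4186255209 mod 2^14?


4186255209 & 16383 = 12137

12137


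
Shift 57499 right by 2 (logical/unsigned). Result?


0b1110000010011011 >> 2 = 0b11100000100110 = 14374

14374


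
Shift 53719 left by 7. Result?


0b1101000111010111 << 7 = 0b11010001110101110000000 = 6876032

6876032


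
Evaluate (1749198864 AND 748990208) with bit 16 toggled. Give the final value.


Step 1: 1749198864 & 748990208 = 671131648
Step 2: 671131648 ^ (1 << 16) = 671131648 ^ 65536 = 671197184

671197184


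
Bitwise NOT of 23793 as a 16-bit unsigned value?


~0b101110011110001 = 0b1010001100001110 = 41742 (16-bit unsigned)

41742


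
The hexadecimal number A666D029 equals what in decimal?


A666D029 hex = 2791755817 decimal

2791755817


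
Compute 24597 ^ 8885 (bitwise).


0b110000000010101 ^ 0b10001010110101 = 0b100001010100000 = 17056

17056


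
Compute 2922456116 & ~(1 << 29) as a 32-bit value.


2922456116 & ~(1 << 29) = 2385585204

2385585204


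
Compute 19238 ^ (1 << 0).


19238 ^ (1 << 0) = 19238 ^ 1 = 19239

19239


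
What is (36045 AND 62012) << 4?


Step 1: 36045 & 62012 = 32780
Step 2: 32780 << 4 = 524480

524480


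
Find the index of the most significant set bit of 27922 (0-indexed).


0b110110100010010. Highest set bit at position 14

14


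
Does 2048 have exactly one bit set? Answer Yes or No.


0b100000000000. Only one bit set => Yes

Yes


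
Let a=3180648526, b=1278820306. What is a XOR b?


3180648526 ^ 1278820306 = 4054706076

4054706076


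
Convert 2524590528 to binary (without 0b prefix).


2524590528 = 10010110011110100011000111000000 in binary

10010110011110100011000111000000


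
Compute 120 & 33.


0b1111000 & 0b100001 = 0b100000 = 32

32


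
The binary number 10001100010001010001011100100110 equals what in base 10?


10001100010001010001011100100110 in decimal = 2353338150

2353338150


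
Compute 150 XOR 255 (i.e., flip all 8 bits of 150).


150 ^ 255 = 105

105


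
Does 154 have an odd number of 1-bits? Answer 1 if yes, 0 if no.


0b10011010 has 4 ones => parity 0

0


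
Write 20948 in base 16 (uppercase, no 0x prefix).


20948 = 51D4 hex

51D4


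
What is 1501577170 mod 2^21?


1501577170 & 2097151 = 16338

16338


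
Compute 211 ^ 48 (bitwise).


0b11010011 ^ 0b110000 = 0b11100011 = 227

227


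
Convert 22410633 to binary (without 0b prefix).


22410633 = 1010101011111010110001001 in binary

1010101011111010110001001


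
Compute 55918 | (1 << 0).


55918 | (1 << 0) = 55918 | 1 = 55919

55919


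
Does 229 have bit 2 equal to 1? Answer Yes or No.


0b11100101, bit 2 = 1. Yes

Yes


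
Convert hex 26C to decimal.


26C hex = 620 decimal

620


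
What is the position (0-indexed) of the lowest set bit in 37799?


0b1001001110100111. Lowest set bit at position 0

0


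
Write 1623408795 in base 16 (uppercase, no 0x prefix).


1623408795 = 60C3409B hex

60C3409B


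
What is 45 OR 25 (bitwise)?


0b101101 | 0b11001 = 0b111101 = 61

61


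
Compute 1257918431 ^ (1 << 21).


1257918431 ^ (1 << 21) = 1257918431 ^ 2097152 = 1255821279

1255821279


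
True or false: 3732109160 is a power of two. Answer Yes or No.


0b11011110011100110111011101101000. Multiple bits set => No

No


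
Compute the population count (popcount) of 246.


0b11110110 has 6 set bits

6


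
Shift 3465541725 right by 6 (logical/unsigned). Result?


0b11001110100011111111100001011101 >> 6 = 0b11001110100011111111100001 = 54149089

54149089


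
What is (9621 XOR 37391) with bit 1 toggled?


Step 1: 9621 ^ 37391 = 47002
Step 2: 47002 ^ (1 << 1) = 47002 ^ 2 = 47000

47000


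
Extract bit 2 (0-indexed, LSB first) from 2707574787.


0b10100001011000100101000000000011, position 2 = 0

0


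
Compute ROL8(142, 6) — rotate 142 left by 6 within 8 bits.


Rotate 0b10001110 left by 6 (8-bit) = 0b10100011 = 163

163


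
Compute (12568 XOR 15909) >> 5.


Step 1: 12568 ^ 15909 = 3901
Step 2: 3901 >> 5 = 121

121


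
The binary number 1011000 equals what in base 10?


1011000 in decimal = 88

88


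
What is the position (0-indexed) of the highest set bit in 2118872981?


0b1111110010010110110111110010101. Highest set bit at position 30

30


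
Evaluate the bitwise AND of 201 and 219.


0b11001001 & 0b11011011 = 0b11001001 = 201

201


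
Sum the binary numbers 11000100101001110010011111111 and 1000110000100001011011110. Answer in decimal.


11000100101001110010011111111 + 1000110000100001011011110 = 11001101011010010011111011101 = 430778333

430778333


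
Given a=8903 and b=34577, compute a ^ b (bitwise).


8903 ^ 34577 = 42454

42454


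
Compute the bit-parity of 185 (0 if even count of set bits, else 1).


0b10111001 has 5 ones => parity 1

1


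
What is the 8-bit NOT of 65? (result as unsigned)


~0b1000001 = 0b10111110 = 190 (8-bit unsigned)

190


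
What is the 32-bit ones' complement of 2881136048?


2881136048 ^ 4294967295 = 1413831247

1413831247


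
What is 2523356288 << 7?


0b10010110011001110101110010000000 << 7 = 0b100101100110011101011100100000000000000 = 322989604864

322989604864


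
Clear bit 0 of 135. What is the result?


135 & ~(1 << 0) = 134

134


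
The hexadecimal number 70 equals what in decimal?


70 hex = 112 decimal

112


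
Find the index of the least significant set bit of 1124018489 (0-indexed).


0b1000010111111110010100100111001. Lowest set bit at position 0

0


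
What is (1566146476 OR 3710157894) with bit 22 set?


Step 1: 1566146476 | 3710157894 = 3716022254
Step 2: 3716022254 | (1 << 22) = 3716022254 | 4194304 = 3716022254

3716022254


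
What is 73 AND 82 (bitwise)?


0b1001001 & 0b1010010 = 0b1000000 = 64

64


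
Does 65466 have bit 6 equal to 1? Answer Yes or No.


0b1111111110111010, bit 6 = 0. No

No


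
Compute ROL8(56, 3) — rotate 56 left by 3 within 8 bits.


Rotate 0b111000 left by 3 (8-bit) = 0b11000001 = 193

193


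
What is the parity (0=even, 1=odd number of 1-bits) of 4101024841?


0b11110100011100001010110001001001 has 15 ones => parity 1

1


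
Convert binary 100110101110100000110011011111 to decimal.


100110101110100000110011011111 in decimal = 649727199

649727199


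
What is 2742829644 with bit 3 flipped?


2742829644 ^ (1 << 3) = 2742829644 ^ 8 = 2742829636

2742829636


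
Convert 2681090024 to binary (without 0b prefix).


2681090024 = 10011111110011100010111111101000 in binary

10011111110011100010111111101000


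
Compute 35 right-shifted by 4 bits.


0b100011 >> 4 = 0b10 = 2

2


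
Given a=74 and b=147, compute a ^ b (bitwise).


74 ^ 147 = 217

217


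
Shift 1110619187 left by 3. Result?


0b1000010001100101011010000110011 << 3 = 0b1000010001100101011010000110011000 = 8884953496

8884953496


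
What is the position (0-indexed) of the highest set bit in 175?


0b10101111. Highest set bit at position 7

7


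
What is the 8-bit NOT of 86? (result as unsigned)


~0b1010110 = 0b10101001 = 169 (8-bit unsigned)

169


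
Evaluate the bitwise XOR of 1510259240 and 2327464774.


0b1011010000001001011101000101000 ^ 0b10001010101110100100101101000110 = 0b11010000101111101111000101101110 = 3502174574

3502174574


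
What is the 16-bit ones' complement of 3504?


3504 ^ 65535 = 62031

62031


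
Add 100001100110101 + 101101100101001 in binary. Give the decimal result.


100001100110101 + 101101100101001 = 1001111001011110 = 40542

40542


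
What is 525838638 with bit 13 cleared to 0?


525838638 & ~(1 << 13) = 525830446

525830446


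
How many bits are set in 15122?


0b11101100010010 has 7 set bits

7


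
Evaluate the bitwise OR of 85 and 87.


0b1010101 | 0b1010111 = 0b1010111 = 87

87


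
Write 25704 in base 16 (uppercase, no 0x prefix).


25704 = 6468 hex

6468


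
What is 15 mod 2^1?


15 & 1 = 1

1


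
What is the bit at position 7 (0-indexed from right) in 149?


0b10010101, position 7 = 1

1


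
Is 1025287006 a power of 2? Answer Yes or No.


0b111101000111001010001101011110. Multiple bits set => No

No


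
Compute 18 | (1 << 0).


18 | (1 << 0) = 18 | 1 = 19

19


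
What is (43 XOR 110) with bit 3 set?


Step 1: 43 ^ 110 = 69
Step 2: 69 | (1 << 3) = 69 | 8 = 77

77


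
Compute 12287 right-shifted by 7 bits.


0b10111111111111 >> 7 = 0b1011111 = 95

95


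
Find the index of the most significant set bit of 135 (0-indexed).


0b10000111. Highest set bit at position 7

7


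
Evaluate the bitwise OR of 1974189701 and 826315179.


0b1110101101010111011111010000101 | 0b110001010000001001000110101011 = 0b1110101111010111011111110101111 = 1978384303

1978384303


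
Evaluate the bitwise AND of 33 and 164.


0b100001 & 0b10100100 = 0b100000 = 32

32


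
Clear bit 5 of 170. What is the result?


170 & ~(1 << 5) = 138

138


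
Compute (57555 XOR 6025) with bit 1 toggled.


Step 1: 57555 ^ 6025 = 63322
Step 2: 63322 ^ (1 << 1) = 63322 ^ 2 = 63320

63320


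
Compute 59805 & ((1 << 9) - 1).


59805 & 511 = 413

413


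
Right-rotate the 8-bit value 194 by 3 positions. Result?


Rotate 0b11000010 right by 3 (8-bit) = 0b1011000 = 88

88


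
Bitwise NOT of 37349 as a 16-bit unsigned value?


~0b1001000111100101 = 0b110111000011010 = 28186 (16-bit unsigned)

28186


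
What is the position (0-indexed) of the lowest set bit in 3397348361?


0b11001010011111110110110000001001. Lowest set bit at position 0

0


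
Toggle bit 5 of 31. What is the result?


31 ^ (1 << 5) = 31 ^ 32 = 63

63


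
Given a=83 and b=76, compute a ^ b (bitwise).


83 ^ 76 = 31

31


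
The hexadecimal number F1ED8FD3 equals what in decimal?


F1ED8FD3 hex = 4058877907 decimal

4058877907


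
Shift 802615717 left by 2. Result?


0b101111110101101111000110100101 << 2 = 0b10111111010110111100011010010100 = 3210462868

3210462868


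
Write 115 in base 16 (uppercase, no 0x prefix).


115 = 73 hex

73


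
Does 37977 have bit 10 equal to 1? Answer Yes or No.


0b1001010001011001, bit 10 = 1. Yes

Yes


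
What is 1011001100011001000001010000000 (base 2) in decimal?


1011001100011001000001010000000 in decimal = 1502380672

1502380672


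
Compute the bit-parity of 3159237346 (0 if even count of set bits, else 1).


0b10111100010011100010001011100010 has 15 ones => parity 1

1


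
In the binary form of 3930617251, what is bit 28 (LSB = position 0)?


0b11101010010010000111010110100011, position 28 = 0

0


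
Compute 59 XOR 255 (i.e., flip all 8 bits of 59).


59 ^ 255 = 196

196


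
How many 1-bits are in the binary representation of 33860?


0b1000010001000100 has 4 set bits

4


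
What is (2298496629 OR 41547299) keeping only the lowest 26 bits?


Step 1: 2298496629 | 41547299 = 2340025975
Step 2: 2340025975 & 67108863 = 58324599

58324599


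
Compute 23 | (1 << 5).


23 | (1 << 5) = 23 | 32 = 55

55


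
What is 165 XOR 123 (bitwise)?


0b10100101 ^ 0b1111011 = 0b11011110 = 222

222


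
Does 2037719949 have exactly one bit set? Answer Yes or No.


0b1111001011101010010001110001101. Multiple bits set => No

No


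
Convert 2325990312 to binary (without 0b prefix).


2325990312 = 10001010101000111100101110101000 in binary

10001010101000111100101110101000


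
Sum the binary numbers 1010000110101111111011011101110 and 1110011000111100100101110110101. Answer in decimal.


1010000110101111111011011101110 + 1110011000111100100101110110101 = 11000011111101100100001010100011 = 3287696035

3287696035


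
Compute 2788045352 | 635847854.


0b10100110001011100011001000101000 | 0b100101111001100100010010101110 = 0b10100111111011100111011010101110 = 2817423022

2817423022


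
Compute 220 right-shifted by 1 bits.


0b11011100 >> 1 = 0b1101110 = 110

110


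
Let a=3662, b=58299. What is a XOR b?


3662 ^ 58299 = 60917

60917


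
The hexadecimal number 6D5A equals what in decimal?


6D5A hex = 27994 decimal

27994


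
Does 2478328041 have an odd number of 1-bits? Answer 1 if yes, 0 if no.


0b10010011101110000100100011101001 has 15 ones => parity 1

1


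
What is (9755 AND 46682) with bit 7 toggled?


Step 1: 9755 & 46682 = 9754
Step 2: 9754 ^ (1 << 7) = 9754 ^ 128 = 9882

9882


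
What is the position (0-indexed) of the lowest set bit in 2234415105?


0b10000101001011100111100000000001. Lowest set bit at position 0

0


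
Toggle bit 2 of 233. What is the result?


233 ^ (1 << 2) = 233 ^ 4 = 237

237


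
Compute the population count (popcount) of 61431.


0b1110111111110111 has 14 set bits

14


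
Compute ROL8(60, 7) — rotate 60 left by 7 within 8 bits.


Rotate 0b111100 left by 7 (8-bit) = 0b11110 = 30

30


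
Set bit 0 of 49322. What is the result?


49322 | (1 << 0) = 49322 | 1 = 49323

49323


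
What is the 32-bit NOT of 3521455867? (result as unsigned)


~0b11010001111001010010011011111011 = 0b101110000110101101100100000100 = 773511428 (32-bit unsigned)

773511428


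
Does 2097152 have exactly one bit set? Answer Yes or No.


0b1000000000000000000000. Only one bit set => Yes

Yes


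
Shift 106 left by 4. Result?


0b1101010 << 4 = 0b11010100000 = 1696

1696


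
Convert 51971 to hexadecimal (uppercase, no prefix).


51971 = CB03 hex

CB03


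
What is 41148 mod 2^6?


41148 & 63 = 60

60


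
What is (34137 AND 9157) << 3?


Step 1: 34137 & 9157 = 321
Step 2: 321 << 3 = 2568

2568


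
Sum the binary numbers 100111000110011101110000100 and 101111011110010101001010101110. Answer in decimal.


100111000110011101110000100 + 101111011110010101001010101110 = 110100010111001000111000110010 = 878480946

878480946


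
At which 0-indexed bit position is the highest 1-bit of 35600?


0b1000101100010000. Highest set bit at position 15

15


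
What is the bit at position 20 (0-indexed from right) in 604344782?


0b100100000001011001000111001110, position 20 = 0

0


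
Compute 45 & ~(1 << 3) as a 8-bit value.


45 & ~(1 << 3) = 37

37


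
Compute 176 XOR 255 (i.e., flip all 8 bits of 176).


176 ^ 255 = 79

79


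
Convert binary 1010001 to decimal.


1010001 in decimal = 81

81


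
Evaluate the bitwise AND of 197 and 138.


0b11000101 & 0b10001010 = 0b10000000 = 128

128


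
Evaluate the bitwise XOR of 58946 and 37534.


0b1110011001000010 ^ 0b1001001010011110 = 0b111010011011100 = 29916

29916


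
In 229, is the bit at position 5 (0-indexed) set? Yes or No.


0b11100101, bit 5 = 1. Yes

Yes


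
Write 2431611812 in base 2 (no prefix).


2431611812 = 10010000111011110111001110100100 in binary

10010000111011110111001110100100


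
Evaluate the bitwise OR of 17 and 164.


0b10001 | 0b10100100 = 0b10110101 = 181

181


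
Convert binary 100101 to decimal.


100101 in decimal = 37

37


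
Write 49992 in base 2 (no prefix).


49992 = 1100001101001000 in binary

1100001101001000


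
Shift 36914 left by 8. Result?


0b1001000000110010 << 8 = 0b100100000011001000000000 = 9449984

9449984


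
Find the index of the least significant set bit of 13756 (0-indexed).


0b11010110111100. Lowest set bit at position 2

2


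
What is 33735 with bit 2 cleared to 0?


33735 & ~(1 << 2) = 33731

33731


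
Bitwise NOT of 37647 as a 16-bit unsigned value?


~0b1001001100001111 = 0b110110011110000 = 27888 (16-bit unsigned)

27888


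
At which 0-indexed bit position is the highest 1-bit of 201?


0b11001001. Highest set bit at position 7

7


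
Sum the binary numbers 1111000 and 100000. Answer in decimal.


1111000 + 100000 = 10011000 = 152

152


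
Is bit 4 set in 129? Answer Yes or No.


0b10000001, bit 4 = 0. No

No


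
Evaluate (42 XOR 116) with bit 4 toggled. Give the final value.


Step 1: 42 ^ 116 = 94
Step 2: 94 ^ (1 << 4) = 94 ^ 16 = 78

78


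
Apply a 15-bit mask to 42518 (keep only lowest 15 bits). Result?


42518 & 32767 = 9750

9750


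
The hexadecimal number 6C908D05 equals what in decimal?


6C908D05 hex = 1821412613 decimal

1821412613


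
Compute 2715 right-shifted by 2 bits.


0b101010011011 >> 2 = 0b1010100110 = 678

678


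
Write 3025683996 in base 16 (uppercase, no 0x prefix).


3025683996 = B458461C hex

B458461C


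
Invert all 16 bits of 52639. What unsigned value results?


52639 ^ 65535 = 12896

12896


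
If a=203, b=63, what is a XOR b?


203 ^ 63 = 244

244


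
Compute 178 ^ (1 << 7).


178 ^ (1 << 7) = 178 ^ 128 = 50

50


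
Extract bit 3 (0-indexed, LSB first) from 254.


0b11111110, position 3 = 1

1


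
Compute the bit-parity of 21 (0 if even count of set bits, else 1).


0b10101 has 3 ones => parity 1

1


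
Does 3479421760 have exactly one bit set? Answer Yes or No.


0b11001111011000111100001101000000. Multiple bits set => No

No


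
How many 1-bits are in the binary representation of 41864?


0b1010001110001000 has 6 set bits

6


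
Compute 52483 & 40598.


0b1100110100000011 & 0b1001111010010110 = 0b1000110000000010 = 35842

35842


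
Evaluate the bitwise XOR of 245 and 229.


0b11110101 ^ 0b11100101 = 0b10000 = 16

16


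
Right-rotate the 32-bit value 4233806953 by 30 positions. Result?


Rotate 0b11111100010110101100010001101001 right by 30 (32-bit) = 0b11110001011010110001000110100111 = 4050325927

4050325927


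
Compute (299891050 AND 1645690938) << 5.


Step 1: 299891050 & 1645690938 = 1523754
Step 2: 1523754 << 5 = 48760128

48760128


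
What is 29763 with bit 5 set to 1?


29763 | (1 << 5) = 29763 | 32 = 29795

29795


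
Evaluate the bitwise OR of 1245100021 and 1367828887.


0b1001010001101101011011111110101 | 0b1010001100001110110100110010111 = 0b1011011101101111111111111110111 = 1538785271

1538785271


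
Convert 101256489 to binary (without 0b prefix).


101256489 = 110000010010000110100101001 in binary

110000010010000110100101001


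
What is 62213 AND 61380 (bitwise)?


0b1111001100000101 & 0b1110111111000100 = 0b1110001100000100 = 58116

58116


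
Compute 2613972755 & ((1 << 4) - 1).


2613972755 & 15 = 3

3


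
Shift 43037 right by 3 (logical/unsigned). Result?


0b1010100000011101 >> 3 = 0b1010100000011 = 5379

5379


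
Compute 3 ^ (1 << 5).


3 ^ (1 << 5) = 3 ^ 32 = 35

35


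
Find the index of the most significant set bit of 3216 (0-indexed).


0b110010010000. Highest set bit at position 11

11


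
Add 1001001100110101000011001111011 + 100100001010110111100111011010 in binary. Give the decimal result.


1001001100110101000011001111011 + 100100001010110111100111011010 = 1101101110001100000000001010101 = 1841692757

1841692757


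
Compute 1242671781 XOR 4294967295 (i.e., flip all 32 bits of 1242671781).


1242671781 ^ 4294967295 = 3052295514

3052295514


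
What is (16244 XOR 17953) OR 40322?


Step 1: 16244 ^ 17953 = 31061
Step 2: 31061 | 40322 = 64983

64983


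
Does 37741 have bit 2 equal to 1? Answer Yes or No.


0b1001001101101101, bit 2 = 1. Yes

Yes


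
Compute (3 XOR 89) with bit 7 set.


Step 1: 3 ^ 89 = 90
Step 2: 90 | (1 << 7) = 90 | 128 = 218

218


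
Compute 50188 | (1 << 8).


50188 | (1 << 8) = 50188 | 256 = 50444

50444


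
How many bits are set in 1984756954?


0b1110110010011001111110011011010 has 19 set bits

19


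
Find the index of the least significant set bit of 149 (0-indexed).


0b10010101. Lowest set bit at position 0

0


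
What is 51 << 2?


0b110011 << 2 = 0b11001100 = 204

204


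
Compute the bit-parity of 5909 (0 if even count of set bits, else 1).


0b1011100010101 has 7 ones => parity 1

1


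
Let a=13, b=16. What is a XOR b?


13 ^ 16 = 29

29


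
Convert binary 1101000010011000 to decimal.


1101000010011000 in decimal = 53400

53400


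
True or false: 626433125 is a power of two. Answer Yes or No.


0b100101010101101001110001100101. Multiple bits set => No

No


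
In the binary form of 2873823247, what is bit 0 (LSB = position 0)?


0b10101011010010110001000000001111, position 0 = 1

1


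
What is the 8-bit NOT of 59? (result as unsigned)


~0b111011 = 0b11000100 = 196 (8-bit unsigned)

196


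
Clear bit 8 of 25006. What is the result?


25006 & ~(1 << 8) = 24750

24750


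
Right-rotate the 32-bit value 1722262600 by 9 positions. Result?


Rotate 0b1100110101001111010010001001000 right by 9 (32-bit) = 0b100100001100110101001111010010 = 607343570

607343570


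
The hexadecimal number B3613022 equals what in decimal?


B3613022 hex = 3009490978 decimal

3009490978


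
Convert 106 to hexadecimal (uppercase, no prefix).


106 = 6A hex

6A


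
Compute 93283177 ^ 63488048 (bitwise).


0b101100011110110001101101001 ^ 0b11110010001100000000110000 = 0b110010001111010001101011001 = 105358169

105358169


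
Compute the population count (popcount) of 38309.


0b1001010110100101 has 8 set bits

8


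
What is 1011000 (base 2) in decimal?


1011000 in decimal = 88

88


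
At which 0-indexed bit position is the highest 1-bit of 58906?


0b1110011000011010. Highest set bit at position 15

15


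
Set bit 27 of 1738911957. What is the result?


1738911957 | (1 << 27) = 1738911957 | 134217728 = 1873129685

1873129685


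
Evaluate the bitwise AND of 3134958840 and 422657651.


0b10111010110110111010110011111000 & 0b11001001100010011111001110011 = 0b11000000100010010110001110000 = 403778672

403778672


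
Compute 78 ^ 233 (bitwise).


0b1001110 ^ 0b11101001 = 0b10100111 = 167

167


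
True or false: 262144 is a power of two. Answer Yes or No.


0b1000000000000000000. Only one bit set => Yes

Yes


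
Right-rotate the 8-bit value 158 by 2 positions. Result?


Rotate 0b10011110 right by 2 (8-bit) = 0b10100111 = 167

167


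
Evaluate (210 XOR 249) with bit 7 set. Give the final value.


Step 1: 210 ^ 249 = 43
Step 2: 43 | (1 << 7) = 43 | 128 = 171

171


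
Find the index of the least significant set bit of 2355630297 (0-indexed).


0b10001100011010000001000011011001. Lowest set bit at position 0

0


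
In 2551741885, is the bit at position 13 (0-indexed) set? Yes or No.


0b10011000000110000111110110111101, bit 13 = 1. Yes

Yes


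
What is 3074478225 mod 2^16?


3074478225 & 65535 = 53393

53393


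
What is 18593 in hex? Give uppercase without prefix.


18593 = 48A1 hex

48A1


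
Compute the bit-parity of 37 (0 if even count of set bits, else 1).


0b100101 has 3 ones => parity 1

1


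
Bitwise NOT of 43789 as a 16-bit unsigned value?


~0b1010101100001101 = 0b101010011110010 = 21746 (16-bit unsigned)

21746


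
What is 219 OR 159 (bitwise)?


0b11011011 | 0b10011111 = 0b11011111 = 223

223


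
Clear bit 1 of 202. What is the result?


202 & ~(1 << 1) = 200

200


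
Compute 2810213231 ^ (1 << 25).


2810213231 ^ (1 << 25) = 2810213231 ^ 33554432 = 2776658799

2776658799


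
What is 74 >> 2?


0b1001010 >> 2 = 0b10010 = 18

18


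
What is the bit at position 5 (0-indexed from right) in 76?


0b1001100, position 5 = 0

0


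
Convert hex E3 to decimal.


E3 hex = 227 decimal

227


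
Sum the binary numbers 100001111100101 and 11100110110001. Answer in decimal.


100001111100101 + 11100110110001 = 111110110010110 = 32150

32150


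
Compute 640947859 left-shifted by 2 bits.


0b100110001101000001011010010011 << 2 = 0b10011000110100000101101001001100 = 2563791436

2563791436


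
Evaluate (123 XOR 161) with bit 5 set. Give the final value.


Step 1: 123 ^ 161 = 218
Step 2: 218 | (1 << 5) = 218 | 32 = 250

250


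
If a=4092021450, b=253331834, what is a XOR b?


4092021450 ^ 253331834 = 4244554672

4244554672


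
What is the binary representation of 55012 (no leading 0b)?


55012 = 1101011011100100 in binary

1101011011100100


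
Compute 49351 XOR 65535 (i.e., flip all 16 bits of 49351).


49351 ^ 65535 = 16184

16184


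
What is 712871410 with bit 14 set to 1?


712871410 | (1 << 14) = 712871410 | 16384 = 712887794

712887794


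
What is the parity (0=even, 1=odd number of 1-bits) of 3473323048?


0b11001111000001101011010000101000 has 14 ones => parity 0

0


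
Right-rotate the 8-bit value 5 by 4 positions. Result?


Rotate 0b101 right by 4 (8-bit) = 0b1010000 = 80

80


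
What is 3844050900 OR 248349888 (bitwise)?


0b11100101000111111000111111010100 | 0b1110110011011000010011000000 = 0b11101111110111111000111111010100 = 4024405972

4024405972


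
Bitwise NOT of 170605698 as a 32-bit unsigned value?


~0b1010001010110011110010000010 = 0b11110101110101001100001101111101 = 4124361597 (32-bit unsigned)

4124361597


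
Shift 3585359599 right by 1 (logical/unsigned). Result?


0b11010101101101000011111011101111 >> 1 = 0b1101010110110100001111101110111 = 1792679799

1792679799


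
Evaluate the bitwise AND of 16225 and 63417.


0b11111101100001 & 0b1111011110111001 = 0b11011100100001 = 14113

14113


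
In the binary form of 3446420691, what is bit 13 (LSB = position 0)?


0b11001101011011000011010011010011, position 13 = 1

1


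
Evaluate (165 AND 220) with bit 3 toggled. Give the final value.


Step 1: 165 & 220 = 132
Step 2: 132 ^ (1 << 3) = 132 ^ 8 = 140

140


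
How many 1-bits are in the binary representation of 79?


0b1001111 has 5 set bits

5


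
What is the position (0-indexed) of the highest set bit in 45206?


0b1011000010010110. Highest set bit at position 15

15


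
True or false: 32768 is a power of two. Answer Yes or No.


0b1000000000000000. Only one bit set => Yes

Yes


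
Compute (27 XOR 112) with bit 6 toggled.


Step 1: 27 ^ 112 = 107
Step 2: 107 ^ (1 << 6) = 107 ^ 64 = 43

43


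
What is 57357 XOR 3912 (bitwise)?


0b1110000000001101 ^ 0b111101001000 = 0b1110111101000101 = 61253

61253


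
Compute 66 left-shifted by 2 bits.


0b1000010 << 2 = 0b100001000 = 264

264


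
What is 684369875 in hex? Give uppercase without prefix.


684369875 = 28CAA7D3 hex

28CAA7D3


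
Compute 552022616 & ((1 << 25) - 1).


552022616 & 33554431 = 15151704

15151704


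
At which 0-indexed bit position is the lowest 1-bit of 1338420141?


0b1001111110001101010101110101101. Lowest set bit at position 0

0


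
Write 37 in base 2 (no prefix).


37 = 100101 in binary

100101


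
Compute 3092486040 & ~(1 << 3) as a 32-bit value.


3092486040 & ~(1 << 3) = 3092486032

3092486032


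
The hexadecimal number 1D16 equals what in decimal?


1D16 hex = 7446 decimal

7446


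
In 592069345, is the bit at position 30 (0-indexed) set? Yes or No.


0b100011010010100100001011100001, bit 30 = 0. No

No


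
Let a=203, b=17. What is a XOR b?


203 ^ 17 = 218

218


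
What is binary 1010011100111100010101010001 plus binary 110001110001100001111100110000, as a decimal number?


1010011100111100010101010001 + 110001110001100001111100110000 = 111100001110011110010010000001 = 1010427009

1010427009


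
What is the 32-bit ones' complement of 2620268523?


2620268523 ^ 4294967295 = 1674698772

1674698772


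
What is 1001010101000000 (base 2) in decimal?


1001010101000000 in decimal = 38208

38208


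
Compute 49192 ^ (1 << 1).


49192 ^ (1 << 1) = 49192 ^ 2 = 49194

49194


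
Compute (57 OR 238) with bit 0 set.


Step 1: 57 | 238 = 255
Step 2: 255 | (1 << 0) = 255 | 1 = 255

255


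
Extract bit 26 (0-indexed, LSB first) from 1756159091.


0b1101000101011001101110001110011, position 26 = 0

0


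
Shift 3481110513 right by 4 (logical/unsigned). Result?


0b11001111011111011000011111110001 >> 4 = 0b1100111101111101100001111111 = 217569407

217569407


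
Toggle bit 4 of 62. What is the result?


62 ^ (1 << 4) = 62 ^ 16 = 46

46


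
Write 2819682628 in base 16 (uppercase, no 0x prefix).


2819682628 = A810F144 hex

A810F144


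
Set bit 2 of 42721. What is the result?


42721 | (1 << 2) = 42721 | 4 = 42725

42725


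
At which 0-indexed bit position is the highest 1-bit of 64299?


0b1111101100101011. Highest set bit at position 15

15


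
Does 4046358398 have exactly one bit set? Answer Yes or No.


0b11110001001011101000011101111110. Multiple bits set => No

No


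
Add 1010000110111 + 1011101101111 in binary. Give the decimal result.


1010000110111 + 1011101101111 = 10101110100110 = 11174

11174


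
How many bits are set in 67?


0b1000011 has 3 set bits

3


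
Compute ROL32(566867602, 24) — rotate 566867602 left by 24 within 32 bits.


Rotate 0b100001110010011011011010010010 left by 24 (32-bit) = 0b10010010001000011100100110110110 = 2451687862

2451687862


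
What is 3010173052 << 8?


0b10110011011010111001100001111100 << 8 = 0b1011001101101011100110000111110000000000 = 770604301312

770604301312


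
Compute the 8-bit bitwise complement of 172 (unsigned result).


~0b10101100 = 0b1010011 = 83 (8-bit unsigned)

83


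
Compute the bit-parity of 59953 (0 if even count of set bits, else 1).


0b1110101000110001 has 8 ones => parity 0

0


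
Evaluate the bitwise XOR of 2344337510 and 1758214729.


0b10001011101110111100000001100110 ^ 0b1101000110011000011101001001001 = 0b11100011011101111111101000101111 = 3816290863

3816290863


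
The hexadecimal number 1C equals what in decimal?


1C hex = 28 decimal

28


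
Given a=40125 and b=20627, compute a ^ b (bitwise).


40125 ^ 20627 = 52270

52270


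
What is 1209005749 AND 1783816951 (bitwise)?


0b1001000000011111111011010110101 & 0b1101010010100101110001011110111 = 0b1001000000000101110001010110101 = 1208148661

1208148661


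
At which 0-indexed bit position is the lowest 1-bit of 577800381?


0b100010011100001000100010111101. Lowest set bit at position 0

0


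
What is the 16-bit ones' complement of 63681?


63681 ^ 65535 = 1854

1854


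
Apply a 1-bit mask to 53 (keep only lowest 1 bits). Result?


53 & 1 = 1

1


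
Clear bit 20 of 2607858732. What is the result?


2607858732 & ~(1 << 20) = 2606810156

2606810156


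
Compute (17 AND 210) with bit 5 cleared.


Step 1: 17 & 210 = 16
Step 2: 16 & ~(1 << 5) = 16

16


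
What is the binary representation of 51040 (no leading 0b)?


51040 = 1100011101100000 in binary

1100011101100000


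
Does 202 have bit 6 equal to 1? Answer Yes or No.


0b11001010, bit 6 = 1. Yes

Yes
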